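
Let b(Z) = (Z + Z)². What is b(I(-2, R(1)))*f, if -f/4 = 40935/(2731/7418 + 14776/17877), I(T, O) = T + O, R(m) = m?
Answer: -17371056873312/31686091 ≈ -5.4822e+5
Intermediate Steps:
I(T, O) = O + T
b(Z) = 4*Z² (b(Z) = (2*Z)² = 4*Z²)
f = -4342764218328/31686091 (f = -163740/(2731/7418 + 14776/17877) = -163740/158430455/132611586 = -163740*132611586/158430455 = -4*1085691054582/31686091 = -4342764218328/31686091 ≈ -1.3706e+5)
b(I(-2, R(1)))*f = (4*(1 - 2)²)*(-4342764218328/31686091) = (4*(-1)²)*(-4342764218328/31686091) = (4*1)*(-4342764218328/31686091) = 4*(-4342764218328/31686091) = -17371056873312/31686091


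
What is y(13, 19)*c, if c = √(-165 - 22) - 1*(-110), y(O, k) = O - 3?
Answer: 1100 + 10*I*√187 ≈ 1100.0 + 136.75*I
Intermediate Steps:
y(O, k) = -3 + O
c = 110 + I*√187 (c = √(-187) + 110 = I*√187 + 110 = 110 + I*√187 ≈ 110.0 + 13.675*I)
y(13, 19)*c = (-3 + 13)*(110 + I*√187) = 10*(110 + I*√187) = 1100 + 10*I*√187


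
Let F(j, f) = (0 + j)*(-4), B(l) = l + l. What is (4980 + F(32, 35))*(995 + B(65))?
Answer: 5458500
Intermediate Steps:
B(l) = 2*l
F(j, f) = -4*j (F(j, f) = j*(-4) = -4*j)
(4980 + F(32, 35))*(995 + B(65)) = (4980 - 4*32)*(995 + 2*65) = (4980 - 128)*(995 + 130) = 4852*1125 = 5458500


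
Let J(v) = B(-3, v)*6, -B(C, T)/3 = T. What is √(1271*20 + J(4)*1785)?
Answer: 10*I*√1031 ≈ 321.09*I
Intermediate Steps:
B(C, T) = -3*T
J(v) = -18*v (J(v) = -3*v*6 = -18*v)
√(1271*20 + J(4)*1785) = √(1271*20 - 18*4*1785) = √(25420 - 72*1785) = √(25420 - 128520) = √(-103100) = 10*I*√1031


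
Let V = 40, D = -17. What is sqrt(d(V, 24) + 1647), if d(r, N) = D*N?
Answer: sqrt(1239) ≈ 35.199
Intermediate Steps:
d(r, N) = -17*N
sqrt(d(V, 24) + 1647) = sqrt(-17*24 + 1647) = sqrt(-408 + 1647) = sqrt(1239)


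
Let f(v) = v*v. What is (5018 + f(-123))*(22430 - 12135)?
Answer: 207413365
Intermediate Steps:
f(v) = v**2
(5018 + f(-123))*(22430 - 12135) = (5018 + (-123)**2)*(22430 - 12135) = (5018 + 15129)*10295 = 20147*10295 = 207413365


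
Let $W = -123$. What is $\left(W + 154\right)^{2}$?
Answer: $961$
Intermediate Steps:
$\left(W + 154\right)^{2} = \left(-123 + 154\right)^{2} = 31^{2} = 961$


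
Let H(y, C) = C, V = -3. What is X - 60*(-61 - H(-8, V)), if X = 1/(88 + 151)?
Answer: 831721/239 ≈ 3480.0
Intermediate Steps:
X = 1/239 ≈ 0.0041841
X - 60*(-61 - H(-8, V)) = 1/239 - 60*(-61 - 1*(-3)) = 1/239 - 60*(-61 + 3) = 1/239 - 60*(-58) = 1/239 + 3480 = 831721/239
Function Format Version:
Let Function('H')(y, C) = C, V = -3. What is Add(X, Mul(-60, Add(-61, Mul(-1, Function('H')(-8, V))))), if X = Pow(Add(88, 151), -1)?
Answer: Rational(831721, 239) ≈ 3480.0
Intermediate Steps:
X = Rational(1, 239) (X = Pow(239, -1) = Rational(1, 239) ≈ 0.0041841)
Add(X, Mul(-60, Add(-61, Mul(-1, Function('H')(-8, V))))) = Add(Rational(1, 239), Mul(-60, Add(-61, Mul(-1, -3)))) = Add(Rational(1, 239), Mul(-60, Add(-61, 3))) = Add(Rational(1, 239), Mul(-60, -58)) = Add(Rational(1, 239), 3480) = Rational(831721, 239)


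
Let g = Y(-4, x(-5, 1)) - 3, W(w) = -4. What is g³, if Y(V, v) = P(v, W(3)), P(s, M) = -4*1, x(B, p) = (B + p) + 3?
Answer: -343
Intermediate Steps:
x(B, p) = 3 + B + p
P(s, M) = -4
Y(V, v) = -4
g = -7 (g = -4 - 3 = -7)
g³ = (-7)³ = -343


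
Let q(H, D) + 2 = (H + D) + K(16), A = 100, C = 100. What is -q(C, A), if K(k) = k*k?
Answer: -454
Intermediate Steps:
K(k) = k**2
q(H, D) = 254 + D + H (q(H, D) = -2 + ((H + D) + 16**2) = -2 + ((D + H) + 256) = -2 + (256 + D + H) = 254 + D + H)
-q(C, A) = -(254 + 100 + 100) = -1*454 = -454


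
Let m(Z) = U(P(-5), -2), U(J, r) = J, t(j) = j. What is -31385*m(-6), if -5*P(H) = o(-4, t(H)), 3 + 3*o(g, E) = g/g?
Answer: -12554/3 ≈ -4184.7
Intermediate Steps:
o(g, E) = -2/3 (o(g, E) = -1 + (g/g)/3 = -1 + (1/3)*1 = -1 + 1/3 = -2/3)
P(H) = 2/15 (P(H) = -1/5*(-2/3) = 2/15)
m(Z) = 2/15
-31385*m(-6) = -31385*2/15 = -12554/3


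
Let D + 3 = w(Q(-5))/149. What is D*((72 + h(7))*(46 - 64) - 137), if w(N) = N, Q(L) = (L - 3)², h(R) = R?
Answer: 597097/149 ≈ 4007.4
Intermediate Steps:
Q(L) = (-3 + L)²
D = -383/149 (D = -3 + (-3 - 5)²/149 = -3 + (-8)²*(1/149) = -3 + 64*(1/149) = -3 + 64/149 = -383/149 ≈ -2.5705)
D*((72 + h(7))*(46 - 64) - 137) = -383*((72 + 7)*(46 - 64) - 137)/149 = -383*(79*(-18) - 137)/149 = -383*(-1422 - 137)/149 = -383/149*(-1559) = 597097/149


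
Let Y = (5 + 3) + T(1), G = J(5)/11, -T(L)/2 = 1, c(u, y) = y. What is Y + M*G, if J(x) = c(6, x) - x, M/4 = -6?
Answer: 6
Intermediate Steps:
M = -24 (M = 4*(-6) = -24)
T(L) = -2 (T(L) = -2*1 = -2)
J(x) = 0 (J(x) = x - x = 0)
G = 0 (G = 0/11 = 0*(1/11) = 0)
Y = 6 (Y = (5 + 3) - 2 = 8 - 2 = 6)
Y + M*G = 6 - 24*0 = 6 + 0 = 6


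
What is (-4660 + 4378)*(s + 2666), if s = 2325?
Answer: -1407462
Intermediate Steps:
(-4660 + 4378)*(s + 2666) = (-4660 + 4378)*(2325 + 2666) = -282*4991 = -1407462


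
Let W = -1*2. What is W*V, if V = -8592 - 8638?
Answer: 34460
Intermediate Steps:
V = -17230
W = -2
W*V = -2*(-17230) = 34460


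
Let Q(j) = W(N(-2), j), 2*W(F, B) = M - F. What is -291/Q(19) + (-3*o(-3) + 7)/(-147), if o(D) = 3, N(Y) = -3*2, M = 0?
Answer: -14257/147 ≈ -96.986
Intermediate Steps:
N(Y) = -6
W(F, B) = -F/2 (W(F, B) = (0 - F)/2 = (-F)/2 = -F/2)
Q(j) = 3 (Q(j) = -½*(-6) = 3)
-291/Q(19) + (-3*o(-3) + 7)/(-147) = -291/3 + (-3*3 + 7)/(-147) = -291*⅓ + (-9 + 7)*(-1/147) = -97 - 2*(-1/147) = -97 + 2/147 = -14257/147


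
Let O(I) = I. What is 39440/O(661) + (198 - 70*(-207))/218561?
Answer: 8629754608/144468821 ≈ 59.734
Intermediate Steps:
39440/O(661) + (198 - 70*(-207))/218561 = 39440/661 + (198 - 70*(-207))/218561 = 39440*(1/661) + (198 + 14490)*(1/218561) = 39440/661 + 14688*(1/218561) = 39440/661 + 14688/218561 = 8629754608/144468821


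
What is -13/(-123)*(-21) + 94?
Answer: 3763/41 ≈ 91.781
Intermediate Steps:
-13/(-123)*(-21) + 94 = -13*(-1/123)*(-21) + 94 = (13/123)*(-21) + 94 = -91/41 + 94 = 3763/41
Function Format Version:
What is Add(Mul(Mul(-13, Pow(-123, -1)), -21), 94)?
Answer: Rational(3763, 41) ≈ 91.781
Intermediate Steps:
Add(Mul(Mul(-13, Pow(-123, -1)), -21), 94) = Add(Mul(Mul(-13, Rational(-1, 123)), -21), 94) = Add(Mul(Rational(13, 123), -21), 94) = Add(Rational(-91, 41), 94) = Rational(3763, 41)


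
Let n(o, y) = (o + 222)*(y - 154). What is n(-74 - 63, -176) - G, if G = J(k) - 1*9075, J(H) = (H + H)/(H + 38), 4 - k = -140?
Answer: -1726869/91 ≈ -18977.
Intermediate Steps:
k = 144 (k = 4 - 1*(-140) = 4 + 140 = 144)
J(H) = 2*H/(38 + H) (J(H) = (2*H)/(38 + H) = 2*H/(38 + H))
G = -825681/91 (G = 2*144/(38 + 144) - 1*9075 = 2*144/182 - 9075 = 2*144*(1/182) - 9075 = 144/91 - 9075 = -825681/91 ≈ -9073.4)
n(o, y) = (-154 + y)*(222 + o) (n(o, y) = (222 + o)*(-154 + y) = (-154 + y)*(222 + o))
n(-74 - 63, -176) - G = (-34188 - 154*(-74 - 63) + 222*(-176) + (-74 - 63)*(-176)) - 1*(-825681/91) = (-34188 - 154*(-137) - 39072 - 137*(-176)) + 825681/91 = (-34188 + 21098 - 39072 + 24112) + 825681/91 = -28050 + 825681/91 = -1726869/91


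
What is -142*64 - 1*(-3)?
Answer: -9085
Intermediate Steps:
-142*64 - 1*(-3) = -9088 + 3 = -9085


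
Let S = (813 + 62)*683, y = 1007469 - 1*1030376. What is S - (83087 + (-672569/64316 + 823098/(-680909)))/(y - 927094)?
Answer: 24863426728529094653539/41603719875143244 ≈ 5.9763e+5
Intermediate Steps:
y = -22907 (y = 1007469 - 1030376 = -22907)
S = 597625 (S = 875*683 = 597625)
S - (83087 + (-672569/64316 + 823098/(-680909)))/(y - 927094) = 597625 - (83087 + (-672569/64316 + 823098/(-680909)))/(-22907 - 927094) = 597625 - (83087 + (-672569*1/64316 + 823098*(-1/680909)))/(-950001) = 597625 - (83087 + (-672569/64316 - 823098/680909))*(-1)/950001 = 597625 - (83087 - 510896656189/43793343244)*(-1)/950001 = 597625 - 3638146613458039*(-1)/(43793343244*950001) = 597625 - 1*(-3638146613458039/41603719875143244) = 597625 + 3638146613458039/41603719875143244 = 24863426728529094653539/41603719875143244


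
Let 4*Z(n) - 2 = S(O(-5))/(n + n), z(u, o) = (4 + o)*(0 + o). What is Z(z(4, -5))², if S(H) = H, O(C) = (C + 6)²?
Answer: 441/1600 ≈ 0.27563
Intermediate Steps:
O(C) = (6 + C)²
z(u, o) = o*(4 + o) (z(u, o) = (4 + o)*o = o*(4 + o))
Z(n) = ½ + 1/(8*n) (Z(n) = ½ + ((6 - 5)²/(n + n))/4 = ½ + (1²/((2*n)))/4 = ½ + (1*(1/(2*n)))/4 = ½ + (1/(2*n))/4 = ½ + 1/(8*n))
Z(z(4, -5))² = ((1 + 4*(-5*(4 - 5)))/(8*((-5*(4 - 5)))))² = ((1 + 4*(-5*(-1)))/(8*((-5*(-1)))))² = ((⅛)*(1 + 4*5)/5)² = ((⅛)*(⅕)*(1 + 20))² = ((⅛)*(⅕)*21)² = (21/40)² = 441/1600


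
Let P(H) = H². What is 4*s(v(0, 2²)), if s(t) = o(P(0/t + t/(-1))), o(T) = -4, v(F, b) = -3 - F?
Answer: -16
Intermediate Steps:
s(t) = -4
4*s(v(0, 2²)) = 4*(-4) = -16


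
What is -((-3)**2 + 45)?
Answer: -54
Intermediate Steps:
-((-3)**2 + 45) = -(9 + 45) = -1*54 = -54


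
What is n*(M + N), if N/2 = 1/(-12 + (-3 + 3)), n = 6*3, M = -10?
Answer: -183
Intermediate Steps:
n = 18
N = -1/6 (N = 2/(-12 + (-3 + 3)) = 2/(-12 + 0) = 2/(-12) = 2*(-1/12) = -1/6 ≈ -0.16667)
n*(M + N) = 18*(-10 - 1/6) = 18*(-61/6) = -183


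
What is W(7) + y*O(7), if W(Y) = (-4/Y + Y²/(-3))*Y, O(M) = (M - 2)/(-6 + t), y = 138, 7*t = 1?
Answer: -29045/123 ≈ -236.14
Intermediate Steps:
t = ⅐ (t = (⅐)*1 = ⅐ ≈ 0.14286)
O(M) = 14/41 - 7*M/41 (O(M) = (M - 2)/(-6 + ⅐) = (-2 + M)/(-41/7) = (-2 + M)*(-7/41) = 14/41 - 7*M/41)
W(Y) = Y*(-4/Y - Y²/3) (W(Y) = (-4/Y + Y²*(-⅓))*Y = (-4/Y - Y²/3)*Y = Y*(-4/Y - Y²/3))
W(7) + y*O(7) = (-4 - ⅓*7³) + 138*(14/41 - 7/41*7) = (-4 - ⅓*343) + 138*(14/41 - 49/41) = (-4 - 343/3) + 138*(-35/41) = -355/3 - 4830/41 = -29045/123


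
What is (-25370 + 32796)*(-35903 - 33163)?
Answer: -512884116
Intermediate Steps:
(-25370 + 32796)*(-35903 - 33163) = 7426*(-69066) = -512884116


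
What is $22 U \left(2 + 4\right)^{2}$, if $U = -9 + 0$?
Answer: $-7128$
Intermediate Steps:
$U = -9$
$22 U \left(2 + 4\right)^{2} = 22 \left(-9\right) \left(2 + 4\right)^{2} = - 198 \cdot 6^{2} = \left(-198\right) 36 = -7128$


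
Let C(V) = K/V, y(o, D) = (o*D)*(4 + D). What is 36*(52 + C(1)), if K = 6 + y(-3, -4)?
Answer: 2088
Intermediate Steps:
y(o, D) = D*o*(4 + D) (y(o, D) = (D*o)*(4 + D) = D*o*(4 + D))
K = 6 (K = 6 - 4*(-3)*(4 - 4) = 6 - 4*(-3)*0 = 6 + 0 = 6)
C(V) = 6/V
36*(52 + C(1)) = 36*(52 + 6/1) = 36*(52 + 6*1) = 36*(52 + 6) = 36*58 = 2088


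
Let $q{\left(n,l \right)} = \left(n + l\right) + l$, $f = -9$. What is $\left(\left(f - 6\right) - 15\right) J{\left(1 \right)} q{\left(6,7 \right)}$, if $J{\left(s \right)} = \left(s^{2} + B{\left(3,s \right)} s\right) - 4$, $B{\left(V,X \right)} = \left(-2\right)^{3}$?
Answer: $6600$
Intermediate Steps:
$B{\left(V,X \right)} = -8$
$q{\left(n,l \right)} = n + 2 l$ ($q{\left(n,l \right)} = \left(l + n\right) + l = n + 2 l$)
$J{\left(s \right)} = -4 + s^{2} - 8 s$ ($J{\left(s \right)} = \left(s^{2} - 8 s\right) - 4 = -4 + s^{2} - 8 s$)
$\left(\left(f - 6\right) - 15\right) J{\left(1 \right)} q{\left(6,7 \right)} = \left(\left(-9 - 6\right) - 15\right) \left(-4 + 1^{2} - 8\right) \left(6 + 2 \cdot 7\right) = \left(-15 - 15\right) \left(-4 + 1 - 8\right) \left(6 + 14\right) = \left(-30\right) \left(-11\right) 20 = 330 \cdot 20 = 6600$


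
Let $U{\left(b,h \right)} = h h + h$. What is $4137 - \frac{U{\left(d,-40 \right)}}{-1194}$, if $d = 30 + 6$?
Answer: $\frac{823523}{199} \approx 4138.3$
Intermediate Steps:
$d = 36$
$U{\left(b,h \right)} = h + h^{2}$ ($U{\left(b,h \right)} = h^{2} + h = h + h^{2}$)
$4137 - \frac{U{\left(d,-40 \right)}}{-1194} = 4137 - \frac{\left(-40\right) \left(1 - 40\right)}{-1194} = 4137 - \left(-40\right) \left(-39\right) \left(- \frac{1}{1194}\right) = 4137 - 1560 \left(- \frac{1}{1194}\right) = 4137 - - \frac{260}{199} = 4137 + \frac{260}{199} = \frac{823523}{199}$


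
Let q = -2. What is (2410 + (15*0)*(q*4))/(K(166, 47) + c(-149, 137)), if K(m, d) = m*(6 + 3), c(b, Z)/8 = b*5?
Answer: -1205/2233 ≈ -0.53963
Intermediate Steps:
c(b, Z) = 40*b (c(b, Z) = 8*(b*5) = 8*(5*b) = 40*b)
K(m, d) = 9*m (K(m, d) = m*9 = 9*m)
(2410 + (15*0)*(q*4))/(K(166, 47) + c(-149, 137)) = (2410 + (15*0)*(-2*4))/(9*166 + 40*(-149)) = (2410 + 0*(-8))/(1494 - 5960) = (2410 + 0)/(-4466) = 2410*(-1/4466) = -1205/2233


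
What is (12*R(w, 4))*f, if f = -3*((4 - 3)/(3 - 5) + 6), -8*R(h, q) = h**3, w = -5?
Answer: -12375/4 ≈ -3093.8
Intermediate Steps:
R(h, q) = -h**3/8
f = -33/2 (f = -3*(1/(-2) + 6) = -3*(1*(-1/2) + 6) = -3*(-1/2 + 6) = -3*11/2 = -33/2 ≈ -16.500)
(12*R(w, 4))*f = (12*(-1/8*(-5)**3))*(-33/2) = (12*(-1/8*(-125)))*(-33/2) = (12*(125/8))*(-33/2) = (375/2)*(-33/2) = -12375/4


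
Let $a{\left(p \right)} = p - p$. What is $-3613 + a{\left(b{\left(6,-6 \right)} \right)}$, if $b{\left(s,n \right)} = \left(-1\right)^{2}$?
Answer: $-3613$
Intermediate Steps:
$b{\left(s,n \right)} = 1$
$a{\left(p \right)} = 0$
$-3613 + a{\left(b{\left(6,-6 \right)} \right)} = -3613 + 0 = -3613$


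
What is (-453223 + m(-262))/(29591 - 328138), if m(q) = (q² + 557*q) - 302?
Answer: 530815/298547 ≈ 1.7780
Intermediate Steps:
m(q) = -302 + q² + 557*q
(-453223 + m(-262))/(29591 - 328138) = (-453223 + (-302 + (-262)² + 557*(-262)))/(29591 - 328138) = (-453223 + (-302 + 68644 - 145934))/(-298547) = (-453223 - 77592)*(-1/298547) = -530815*(-1/298547) = 530815/298547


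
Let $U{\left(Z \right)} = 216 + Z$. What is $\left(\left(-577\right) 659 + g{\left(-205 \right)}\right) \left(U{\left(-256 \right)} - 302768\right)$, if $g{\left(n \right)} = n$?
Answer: $115202697984$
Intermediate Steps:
$\left(\left(-577\right) 659 + g{\left(-205 \right)}\right) \left(U{\left(-256 \right)} - 302768\right) = \left(\left(-577\right) 659 - 205\right) \left(\left(216 - 256\right) - 302768\right) = \left(-380243 - 205\right) \left(-40 - 302768\right) = \left(-380448\right) \left(-302808\right) = 115202697984$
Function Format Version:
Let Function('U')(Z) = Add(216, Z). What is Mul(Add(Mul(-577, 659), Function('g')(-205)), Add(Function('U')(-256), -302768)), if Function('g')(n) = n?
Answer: 115202697984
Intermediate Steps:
Mul(Add(Mul(-577, 659), Function('g')(-205)), Add(Function('U')(-256), -302768)) = Mul(Add(Mul(-577, 659), -205), Add(Add(216, -256), -302768)) = Mul(Add(-380243, -205), Add(-40, -302768)) = Mul(-380448, -302808) = 115202697984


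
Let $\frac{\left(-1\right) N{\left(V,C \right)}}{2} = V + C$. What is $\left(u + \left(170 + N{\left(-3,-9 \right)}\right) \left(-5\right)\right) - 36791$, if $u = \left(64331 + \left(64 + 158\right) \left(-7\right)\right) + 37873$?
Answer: $62889$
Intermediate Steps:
$N{\left(V,C \right)} = - 2 C - 2 V$ ($N{\left(V,C \right)} = - 2 \left(V + C\right) = - 2 \left(C + V\right) = - 2 C - 2 V$)
$u = 100650$ ($u = \left(64331 + 222 \left(-7\right)\right) + 37873 = \left(64331 - 1554\right) + 37873 = 62777 + 37873 = 100650$)
$\left(u + \left(170 + N{\left(-3,-9 \right)}\right) \left(-5\right)\right) - 36791 = \left(100650 + \left(170 - -24\right) \left(-5\right)\right) - 36791 = \left(100650 + \left(170 + \left(18 + 6\right)\right) \left(-5\right)\right) - 36791 = \left(100650 + \left(170 + 24\right) \left(-5\right)\right) - 36791 = \left(100650 + 194 \left(-5\right)\right) - 36791 = \left(100650 - 970\right) - 36791 = 99680 - 36791 = 62889$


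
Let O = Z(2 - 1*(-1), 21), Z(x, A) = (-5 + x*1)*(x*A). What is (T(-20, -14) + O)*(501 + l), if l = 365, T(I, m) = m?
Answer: -121240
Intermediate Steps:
Z(x, A) = A*x*(-5 + x) (Z(x, A) = (-5 + x)*(A*x) = A*x*(-5 + x))
O = -126 (O = 21*(2 - 1*(-1))*(-5 + (2 - 1*(-1))) = 21*(2 + 1)*(-5 + (2 + 1)) = 21*3*(-5 + 3) = 21*3*(-2) = -126)
(T(-20, -14) + O)*(501 + l) = (-14 - 126)*(501 + 365) = -140*866 = -121240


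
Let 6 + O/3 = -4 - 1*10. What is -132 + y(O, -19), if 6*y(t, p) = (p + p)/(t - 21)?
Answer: -32057/243 ≈ -131.92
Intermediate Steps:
O = -60 (O = -18 + 3*(-4 - 1*10) = -18 + 3*(-4 - 10) = -18 + 3*(-14) = -18 - 42 = -60)
y(t, p) = p/(3*(-21 + t)) (y(t, p) = ((p + p)/(t - 21))/6 = ((2*p)/(-21 + t))/6 = (2*p/(-21 + t))/6 = p/(3*(-21 + t)))
-132 + y(O, -19) = -132 + (⅓)*(-19)/(-21 - 60) = -132 + (⅓)*(-19)/(-81) = -132 + (⅓)*(-19)*(-1/81) = -132 + 19/243 = -32057/243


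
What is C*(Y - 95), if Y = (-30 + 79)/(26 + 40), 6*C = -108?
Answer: 18663/11 ≈ 1696.6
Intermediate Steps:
C = -18 (C = (⅙)*(-108) = -18)
Y = 49/66 ≈ 0.74242
C*(Y - 95) = -18*(49/66 - 95) = -18*(-6221/66) = 18663/11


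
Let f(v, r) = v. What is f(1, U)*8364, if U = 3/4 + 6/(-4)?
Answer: 8364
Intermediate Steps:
U = -3/4 (U = 3*(1/4) + 6*(-1/4) = 3/4 - 3/2 = -3/4 ≈ -0.75000)
f(1, U)*8364 = 1*8364 = 8364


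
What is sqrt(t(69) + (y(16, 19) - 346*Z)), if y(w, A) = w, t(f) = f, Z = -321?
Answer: sqrt(111151) ≈ 333.39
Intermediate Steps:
sqrt(t(69) + (y(16, 19) - 346*Z)) = sqrt(69 + (16 - 346*(-321))) = sqrt(69 + (16 + 111066)) = sqrt(69 + 111082) = sqrt(111151)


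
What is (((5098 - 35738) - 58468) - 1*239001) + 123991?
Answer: -204118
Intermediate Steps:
(((5098 - 35738) - 58468) - 1*239001) + 123991 = ((-30640 - 58468) - 239001) + 123991 = (-89108 - 239001) + 123991 = -328109 + 123991 = -204118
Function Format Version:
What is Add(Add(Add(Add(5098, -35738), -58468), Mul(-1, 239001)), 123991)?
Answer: -204118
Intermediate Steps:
Add(Add(Add(Add(5098, -35738), -58468), Mul(-1, 239001)), 123991) = Add(Add(Add(-30640, -58468), -239001), 123991) = Add(Add(-89108, -239001), 123991) = Add(-328109, 123991) = -204118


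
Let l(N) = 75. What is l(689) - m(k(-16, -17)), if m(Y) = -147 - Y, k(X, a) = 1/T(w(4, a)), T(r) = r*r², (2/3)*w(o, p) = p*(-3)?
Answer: 795110102/3581577 ≈ 222.00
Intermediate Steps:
w(o, p) = -9*p/2 (w(o, p) = 3*(p*(-3))/2 = 3*(-3*p)/2 = -9*p/2)
T(r) = r³
k(X, a) = -8/(729*a³) (k(X, a) = 1/(-9*a/2)³ = 1/(-729*a³/8) = 1*(-8/(729*a³)) = -8/(729*a³))
l(689) - m(k(-16, -17)) = 75 - (-147 - (-8)/(729*(-17)³)) = 75 - (-147 - (-8)*(-1)/(729*4913)) = 75 - (-147 - 1*8/3581577) = 75 - (-147 - 8/3581577) = 75 - 1*(-526491827/3581577) = 75 + 526491827/3581577 = 795110102/3581577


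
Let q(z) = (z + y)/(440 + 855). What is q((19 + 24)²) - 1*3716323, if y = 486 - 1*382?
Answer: -687519476/185 ≈ -3.7163e+6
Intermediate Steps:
y = 104 (y = 486 - 382 = 104)
q(z) = 104/1295 + z/1295 (q(z) = (z + 104)/(440 + 855) = (104 + z)/1295 = (104 + z)*(1/1295) = 104/1295 + z/1295)
q((19 + 24)²) - 1*3716323 = (104/1295 + (19 + 24)²/1295) - 1*3716323 = (104/1295 + (1/1295)*43²) - 3716323 = (104/1295 + (1/1295)*1849) - 3716323 = (104/1295 + 1849/1295) - 3716323 = 279/185 - 3716323 = -687519476/185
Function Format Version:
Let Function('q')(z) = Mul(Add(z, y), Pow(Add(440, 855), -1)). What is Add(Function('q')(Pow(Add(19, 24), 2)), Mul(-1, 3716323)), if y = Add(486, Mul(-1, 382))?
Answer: Rational(-687519476, 185) ≈ -3.7163e+6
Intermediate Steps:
y = 104 (y = Add(486, -382) = 104)
Function('q')(z) = Add(Rational(104, 1295), Mul(Rational(1, 1295), z)) (Function('q')(z) = Mul(Add(z, 104), Pow(Add(440, 855), -1)) = Mul(Add(104, z), Pow(1295, -1)) = Mul(Add(104, z), Rational(1, 1295)) = Add(Rational(104, 1295), Mul(Rational(1, 1295), z)))
Add(Function('q')(Pow(Add(19, 24), 2)), Mul(-1, 3716323)) = Add(Add(Rational(104, 1295), Mul(Rational(1, 1295), Pow(Add(19, 24), 2))), Mul(-1, 3716323)) = Add(Add(Rational(104, 1295), Mul(Rational(1, 1295), Pow(43, 2))), -3716323) = Add(Add(Rational(104, 1295), Mul(Rational(1, 1295), 1849)), -3716323) = Add(Add(Rational(104, 1295), Rational(1849, 1295)), -3716323) = Add(Rational(279, 185), -3716323) = Rational(-687519476, 185)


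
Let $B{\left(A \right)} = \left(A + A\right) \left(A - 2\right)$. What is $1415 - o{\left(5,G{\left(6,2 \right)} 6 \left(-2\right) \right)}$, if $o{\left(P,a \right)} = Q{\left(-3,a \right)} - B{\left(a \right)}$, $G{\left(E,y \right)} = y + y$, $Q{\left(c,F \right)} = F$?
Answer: $6263$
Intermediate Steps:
$B{\left(A \right)} = 2 A \left(-2 + A\right)$
$G{\left(E,y \right)} = 2 y$
$o{\left(P,a \right)} = a - 2 a \left(-2 + a\right)$
$1415 - o{\left(5,G{\left(6,2 \right)} 6 \left(-2\right) \right)} = 1415 - 2 \cdot 2 \cdot 6 \left(-2\right) \left(5 - 2 \cdot 2 \cdot 2 \cdot 6 \left(-2\right)\right) = 1415 - 4 \cdot 6 \left(-2\right) \left(5 - 2 \cdot 4 \cdot 6 \left(-2\right)\right) = 1415 - 24 \left(-2\right) \left(5 - 2 \cdot 24 \left(-2\right)\right) = 1415 - - 48 \left(5 - -96\right) = 1415 - - 48 \left(5 + 96\right) = 1415 - \left(-48\right) 101 = 1415 - -4848 = 1415 + 4848 = 6263$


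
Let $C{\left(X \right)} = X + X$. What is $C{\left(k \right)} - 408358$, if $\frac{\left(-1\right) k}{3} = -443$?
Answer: $-405700$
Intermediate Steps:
$k = 1329$ ($k = \left(-3\right) \left(-443\right) = 1329$)
$C{\left(X \right)} = 2 X$
$C{\left(k \right)} - 408358 = 2 \cdot 1329 - 408358 = 2658 - 408358 = -405700$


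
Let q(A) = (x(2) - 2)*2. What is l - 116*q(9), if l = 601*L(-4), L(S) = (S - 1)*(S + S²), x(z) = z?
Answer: -36060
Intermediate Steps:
q(A) = 0 (q(A) = (2 - 2)*2 = 0*2 = 0)
L(S) = (-1 + S)*(S + S²)
l = -36060 (l = 601*((-4)³ - 1*(-4)) = 601*(-64 + 4) = 601*(-60) = -36060)
l - 116*q(9) = -36060 - 116*0 = -36060 - 1*0 = -36060 + 0 = -36060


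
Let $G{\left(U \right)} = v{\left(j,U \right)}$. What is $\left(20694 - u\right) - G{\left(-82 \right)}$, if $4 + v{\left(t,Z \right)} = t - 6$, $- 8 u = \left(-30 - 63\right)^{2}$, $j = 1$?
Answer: $\frac{174273}{8} \approx 21784.0$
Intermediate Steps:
$u = - \frac{8649}{8}$ ($u = - \frac{\left(-30 - 63\right)^{2}}{8} = - \frac{\left(-93\right)^{2}}{8} = \left(- \frac{1}{8}\right) 8649 = - \frac{8649}{8} \approx -1081.1$)
$v{\left(t,Z \right)} = -10 + t$ ($v{\left(t,Z \right)} = -4 + \left(t - 6\right) = -4 + \left(-6 + t\right) = -10 + t$)
$G{\left(U \right)} = -9$ ($G{\left(U \right)} = -10 + 1 = -9$)
$\left(20694 - u\right) - G{\left(-82 \right)} = \left(20694 - - \frac{8649}{8}\right) - -9 = \left(20694 + \frac{8649}{8}\right) + 9 = \frac{174201}{8} + 9 = \frac{174273}{8}$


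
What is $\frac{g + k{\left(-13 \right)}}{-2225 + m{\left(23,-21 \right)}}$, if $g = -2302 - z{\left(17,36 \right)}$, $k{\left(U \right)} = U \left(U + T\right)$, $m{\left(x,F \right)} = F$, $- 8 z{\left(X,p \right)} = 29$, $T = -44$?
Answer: $\frac{12459}{17968} \approx 0.6934$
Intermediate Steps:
$z{\left(X,p \right)} = - \frac{29}{8}$ ($z{\left(X,p \right)} = \left(- \frac{1}{8}\right) 29 = - \frac{29}{8}$)
$k{\left(U \right)} = U \left(-44 + U\right)$ ($k{\left(U \right)} = U \left(U - 44\right) = U \left(-44 + U\right)$)
$g = - \frac{18387}{8}$ ($g = -2302 - - \frac{29}{8} = -2302 + \frac{29}{8} = - \frac{18387}{8} \approx -2298.4$)
$\frac{g + k{\left(-13 \right)}}{-2225 + m{\left(23,-21 \right)}} = \frac{- \frac{18387}{8} - 13 \left(-44 - 13\right)}{-2225 - 21} = \frac{- \frac{18387}{8} - -741}{-2246} = \left(- \frac{18387}{8} + 741\right) \left(- \frac{1}{2246}\right) = \left(- \frac{12459}{8}\right) \left(- \frac{1}{2246}\right) = \frac{12459}{17968}$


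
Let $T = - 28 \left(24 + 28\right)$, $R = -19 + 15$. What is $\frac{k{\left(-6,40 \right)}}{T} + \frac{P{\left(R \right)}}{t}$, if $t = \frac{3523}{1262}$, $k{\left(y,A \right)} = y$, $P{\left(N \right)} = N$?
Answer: $- \frac{281875}{197288} \approx -1.4287$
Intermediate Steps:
$R = -4$
$T = -1456$ ($T = \left(-28\right) 52 = -1456$)
$t = \frac{3523}{1262}$ ($t = 3523 \cdot \frac{1}{1262} = \frac{3523}{1262} \approx 2.7916$)
$\frac{k{\left(-6,40 \right)}}{T} + \frac{P{\left(R \right)}}{t} = - \frac{6}{-1456} - \frac{4}{\frac{3523}{1262}} = \left(-6\right) \left(- \frac{1}{1456}\right) - \frac{5048}{3523} = \frac{3}{728} - \frac{5048}{3523} = - \frac{281875}{197288}$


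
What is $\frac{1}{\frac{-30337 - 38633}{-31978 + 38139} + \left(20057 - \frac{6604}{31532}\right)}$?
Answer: $\frac{48567163}{973557725970} \approx 4.9886 \cdot 10^{-5}$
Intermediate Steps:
$\frac{1}{\frac{-30337 - 38633}{-31978 + 38139} + \left(20057 - \frac{6604}{31532}\right)} = \frac{1}{- \frac{68970}{6161} + \left(20057 - \frac{1651}{7883}\right)} = \frac{1}{\left(-68970\right) \frac{1}{6161} + \left(20057 - \frac{1651}{7883}\right)} = \frac{1}{- \frac{68970}{6161} + \frac{158107680}{7883}} = \frac{1}{\frac{973557725970}{48567163}} = \frac{48567163}{973557725970}$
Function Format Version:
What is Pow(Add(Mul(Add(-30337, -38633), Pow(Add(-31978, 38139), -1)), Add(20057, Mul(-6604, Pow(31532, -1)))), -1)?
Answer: Rational(48567163, 973557725970) ≈ 4.9886e-5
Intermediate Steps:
Pow(Add(Mul(Add(-30337, -38633), Pow(Add(-31978, 38139), -1)), Add(20057, Mul(-6604, Pow(31532, -1)))), -1) = Pow(Add(Mul(-68970, Pow(6161, -1)), Add(20057, Mul(-6604, Rational(1, 31532)))), -1) = Pow(Add(Mul(-68970, Rational(1, 6161)), Add(20057, Rational(-1651, 7883))), -1) = Pow(Add(Rational(-68970, 6161), Rational(158107680, 7883)), -1) = Pow(Rational(973557725970, 48567163), -1) = Rational(48567163, 973557725970)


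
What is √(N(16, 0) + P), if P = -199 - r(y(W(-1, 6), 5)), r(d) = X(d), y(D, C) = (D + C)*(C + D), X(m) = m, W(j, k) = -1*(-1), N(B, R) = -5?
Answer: 4*I*√15 ≈ 15.492*I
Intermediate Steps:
W(j, k) = 1
y(D, C) = (C + D)² (y(D, C) = (C + D)*(C + D) = (C + D)²)
r(d) = d
P = -235 (P = -199 - (5 + 1)² = -199 - 1*6² = -199 - 1*36 = -199 - 36 = -235)
√(N(16, 0) + P) = √(-5 - 235) = √(-240) = 4*I*√15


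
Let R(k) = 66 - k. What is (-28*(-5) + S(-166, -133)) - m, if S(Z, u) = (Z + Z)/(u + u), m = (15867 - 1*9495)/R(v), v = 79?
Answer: 1091694/1729 ≈ 631.40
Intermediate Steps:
m = -6372/13 (m = (15867 - 1*9495)/(66 - 1*79) = (15867 - 9495)/(66 - 79) = 6372/(-13) = 6372*(-1/13) = -6372/13 ≈ -490.15)
S(Z, u) = Z/u (S(Z, u) = (2*Z)/((2*u)) = (2*Z)*(1/(2*u)) = Z/u)
(-28*(-5) + S(-166, -133)) - m = (-28*(-5) - 166/(-133)) - 1*(-6372/13) = (140 - 166*(-1/133)) + 6372/13 = (140 + 166/133) + 6372/13 = 18786/133 + 6372/13 = 1091694/1729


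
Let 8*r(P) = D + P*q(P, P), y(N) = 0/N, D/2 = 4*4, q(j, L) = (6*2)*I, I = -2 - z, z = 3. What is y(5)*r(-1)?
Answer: 0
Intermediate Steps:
I = -5 (I = -2 - 1*3 = -2 - 3 = -5)
q(j, L) = -60 (q(j, L) = (6*2)*(-5) = 12*(-5) = -60)
D = 32 (D = 2*(4*4) = 2*16 = 32)
y(N) = 0
r(P) = 4 - 15*P/2 (r(P) = (32 + P*(-60))/8 = (32 - 60*P)/8 = 4 - 15*P/2)
y(5)*r(-1) = 0*(4 - 15/2*(-1)) = 0*(4 + 15/2) = 0*(23/2) = 0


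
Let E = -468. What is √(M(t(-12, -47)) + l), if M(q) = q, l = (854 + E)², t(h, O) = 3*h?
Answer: 28*√190 ≈ 385.95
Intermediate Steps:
l = 148996 (l = (854 - 468)² = 386² = 148996)
√(M(t(-12, -47)) + l) = √(3*(-12) + 148996) = √(-36 + 148996) = √148960 = 28*√190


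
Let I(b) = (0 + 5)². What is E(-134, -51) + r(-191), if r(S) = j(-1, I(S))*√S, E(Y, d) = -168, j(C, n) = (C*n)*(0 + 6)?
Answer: -168 - 150*I*√191 ≈ -168.0 - 2073.0*I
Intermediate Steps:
I(b) = 25 (I(b) = 5² = 25)
j(C, n) = 6*C*n (j(C, n) = (C*n)*6 = 6*C*n)
r(S) = -150*√S (r(S) = (6*(-1)*25)*√S = -150*√S)
E(-134, -51) + r(-191) = -168 - 150*I*√191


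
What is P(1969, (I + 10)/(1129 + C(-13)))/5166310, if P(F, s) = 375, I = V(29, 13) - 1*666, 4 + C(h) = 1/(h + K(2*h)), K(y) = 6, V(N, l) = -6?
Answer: 75/1033262 ≈ 7.2586e-5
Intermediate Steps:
C(h) = -4 + 1/(6 + h) (C(h) = -4 + 1/(h + 6) = -4 + 1/(6 + h))
I = -672 (I = -6 - 1*666 = -6 - 666 = -672)
P(1969, (I + 10)/(1129 + C(-13)))/5166310 = 375/5166310 = 375*(1/5166310) = 75/1033262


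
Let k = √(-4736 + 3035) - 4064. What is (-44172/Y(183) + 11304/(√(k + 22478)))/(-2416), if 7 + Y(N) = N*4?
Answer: 11043/437900 - 471/(302*√(2046 + I*√21)) ≈ -0.0092614 + 3.8613e-5*I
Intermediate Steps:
k = -4064 + 9*I*√21 (k = √(-1701) - 4064 = 9*I*√21 - 4064 = -4064 + 9*I*√21 ≈ -4064.0 + 41.243*I)
Y(N) = -7 + 4*N (Y(N) = -7 + N*4 = -7 + 4*N)
(-44172/Y(183) + 11304/(√(k + 22478)))/(-2416) = (-44172/(-7 + 4*183) + 11304/(√((-4064 + 9*I*√21) + 22478)))/(-2416) = (-44172/(-7 + 732) + 11304/(√(18414 + 9*I*√21)))*(-1/2416) = (-44172/725 + 11304/√(18414 + 9*I*√21))*(-1/2416) = 11043/437900 - 1413/(302*√(18414 + 9*I*√21))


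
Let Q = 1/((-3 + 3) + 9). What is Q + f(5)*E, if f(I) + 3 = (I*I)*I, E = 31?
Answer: 34039/9 ≈ 3782.1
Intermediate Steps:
f(I) = -3 + I³ (f(I) = -3 + (I*I)*I = -3 + I²*I = -3 + I³)
Q = ⅑ (Q = 1/(0 + 9) = 1/9 = ⅑ ≈ 0.11111)
Q + f(5)*E = ⅑ + (-3 + 5³)*31 = ⅑ + (-3 + 125)*31 = ⅑ + 122*31 = ⅑ + 3782 = 34039/9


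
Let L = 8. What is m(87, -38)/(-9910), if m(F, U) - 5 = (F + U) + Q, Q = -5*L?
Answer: -7/4955 ≈ -0.0014127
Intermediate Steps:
Q = -40 (Q = -5*8 = -40)
m(F, U) = -35 + F + U (m(F, U) = 5 + ((F + U) - 40) = 5 + (-40 + F + U) = -35 + F + U)
m(87, -38)/(-9910) = (-35 + 87 - 38)/(-9910) = 14*(-1/9910) = -7/4955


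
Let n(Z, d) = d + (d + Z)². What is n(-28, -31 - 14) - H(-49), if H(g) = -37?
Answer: 5321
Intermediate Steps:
n(Z, d) = d + (Z + d)²
n(-28, -31 - 14) - H(-49) = ((-31 - 14) + (-28 + (-31 - 14))²) - 1*(-37) = (-45 + (-28 - 45)²) + 37 = (-45 + (-73)²) + 37 = (-45 + 5329) + 37 = 5284 + 37 = 5321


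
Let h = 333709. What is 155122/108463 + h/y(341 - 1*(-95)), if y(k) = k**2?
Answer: 65683150979/20618382448 ≈ 3.1857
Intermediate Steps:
155122/108463 + h/y(341 - 1*(-95)) = 155122/108463 + 333709/((341 - 1*(-95))**2) = 155122*(1/108463) + 333709/((341 + 95)**2) = 155122/108463 + 333709/(436**2) = 155122/108463 + 333709/190096 = 65683150979/20618382448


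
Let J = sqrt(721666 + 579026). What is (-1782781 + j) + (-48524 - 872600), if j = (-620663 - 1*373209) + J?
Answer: -3697777 + 2*sqrt(325173) ≈ -3.6966e+6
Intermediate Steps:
J = 2*sqrt(325173) (J = sqrt(1300692) = 2*sqrt(325173) ≈ 1140.5)
j = -993872 + 2*sqrt(325173) (j = (-620663 - 1*373209) + 2*sqrt(325173) = (-620663 - 373209) + 2*sqrt(325173) = -993872 + 2*sqrt(325173) ≈ -9.9273e+5)
(-1782781 + j) + (-48524 - 872600) = (-1782781 + (-993872 + 2*sqrt(325173))) + (-48524 - 872600) = (-2776653 + 2*sqrt(325173)) - 921124 = -3697777 + 2*sqrt(325173)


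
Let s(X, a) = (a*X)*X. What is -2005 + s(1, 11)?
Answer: -1994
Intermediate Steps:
s(X, a) = a*X² (s(X, a) = (X*a)*X = a*X²)
-2005 + s(1, 11) = -2005 + 11*1² = -2005 + 11*1 = -2005 + 11 = -1994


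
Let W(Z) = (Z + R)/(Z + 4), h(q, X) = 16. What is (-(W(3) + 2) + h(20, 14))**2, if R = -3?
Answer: 196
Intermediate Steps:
W(Z) = (-3 + Z)/(4 + Z) (W(Z) = (Z - 3)/(Z + 4) = (-3 + Z)/(4 + Z))
(-(W(3) + 2) + h(20, 14))**2 = (-((-3 + 3)/(4 + 3) + 2) + 16)**2 = (-(0/7 + 2) + 16)**2 = (-((1/7)*0 + 2) + 16)**2 = (-(0 + 2) + 16)**2 = (-1*2 + 16)**2 = (-2 + 16)**2 = 14**2 = 196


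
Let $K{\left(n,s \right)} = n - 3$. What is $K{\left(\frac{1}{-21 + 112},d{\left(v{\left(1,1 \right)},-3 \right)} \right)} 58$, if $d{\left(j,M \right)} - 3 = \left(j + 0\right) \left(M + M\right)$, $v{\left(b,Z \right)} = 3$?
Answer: $- \frac{15776}{91} \approx -173.36$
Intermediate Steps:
$d{\left(j,M \right)} = 3 + 2 M j$ ($d{\left(j,M \right)} = 3 + \left(j + 0\right) \left(M + M\right) = 3 + j 2 M = 3 + 2 M j$)
$K{\left(n,s \right)} = -3 + n$
$K{\left(\frac{1}{-21 + 112},d{\left(v{\left(1,1 \right)},-3 \right)} \right)} 58 = \left(-3 + \frac{1}{-21 + 112}\right) 58 = \left(-3 + \frac{1}{91}\right) 58 = \left(- \frac{272}{91}\right) 58 = - \frac{15776}{91}$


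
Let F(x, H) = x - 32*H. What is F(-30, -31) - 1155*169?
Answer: -194233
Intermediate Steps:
F(-30, -31) - 1155*169 = (-30 - 32*(-31)) - 1155*169 = (-30 + 992) - 195195 = 962 - 195195 = -194233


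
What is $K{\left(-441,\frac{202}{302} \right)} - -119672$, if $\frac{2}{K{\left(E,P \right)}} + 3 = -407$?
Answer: $\frac{24532759}{205} \approx 1.1967 \cdot 10^{5}$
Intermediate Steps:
$K{\left(E,P \right)} = - \frac{1}{205}$ ($K{\left(E,P \right)} = \frac{2}{-3 - 407} = \frac{2}{-410} = 2 \left(- \frac{1}{410}\right) = - \frac{1}{205}$)
$K{\left(-441,\frac{202}{302} \right)} - -119672 = - \frac{1}{205} - -119672 = - \frac{1}{205} + 119672 = \frac{24532759}{205}$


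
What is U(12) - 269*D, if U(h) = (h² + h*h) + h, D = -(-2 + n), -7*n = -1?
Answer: -1397/7 ≈ -199.57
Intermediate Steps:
n = ⅐ (n = -⅐*(-1) = ⅐ ≈ 0.14286)
D = 13/7 (D = -(-2 + ⅐) = -1*(-13/7) = 13/7 ≈ 1.8571)
U(h) = h + 2*h² (U(h) = (h² + h²) + h = 2*h² + h = h + 2*h²)
U(12) - 269*D = 12*(1 + 2*12) - 269*13/7 = 12*(1 + 24) - 3497/7 = 12*25 - 3497/7 = 300 - 3497/7 = -1397/7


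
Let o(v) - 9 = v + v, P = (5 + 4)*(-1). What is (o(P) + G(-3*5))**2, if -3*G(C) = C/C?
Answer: 784/9 ≈ 87.111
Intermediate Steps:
P = -9 (P = 9*(-1) = -9)
o(v) = 9 + 2*v (o(v) = 9 + (v + v) = 9 + 2*v)
G(C) = -1/3 (G(C) = -C/(3*C) = -1/3*1 = -1/3)
(o(P) + G(-3*5))**2 = ((9 + 2*(-9)) - 1/3)**2 = ((9 - 18) - 1/3)**2 = (-9 - 1/3)**2 = (-28/3)**2 = 784/9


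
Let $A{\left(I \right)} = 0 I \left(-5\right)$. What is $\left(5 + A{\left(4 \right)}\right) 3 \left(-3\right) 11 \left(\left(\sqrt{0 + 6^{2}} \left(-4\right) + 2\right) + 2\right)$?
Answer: $9900$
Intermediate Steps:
$A{\left(I \right)} = 0$ ($A{\left(I \right)} = 0 \left(-5\right) = 0$)
$\left(5 + A{\left(4 \right)}\right) 3 \left(-3\right) 11 \left(\left(\sqrt{0 + 6^{2}} \left(-4\right) + 2\right) + 2\right) = \left(5 + 0\right) 3 \left(-3\right) 11 \left(\left(\sqrt{0 + 6^{2}} \left(-4\right) + 2\right) + 2\right) = 5 \left(-9\right) 11 \left(\left(\sqrt{0 + 36} \left(-4\right) + 2\right) + 2\right) = \left(-45\right) 11 \left(\left(\sqrt{36} \left(-4\right) + 2\right) + 2\right) = - 495 \left(\left(6 \left(-4\right) + 2\right) + 2\right) = - 495 \left(\left(-24 + 2\right) + 2\right) = - 495 \left(-22 + 2\right) = \left(-495\right) \left(-20\right) = 9900$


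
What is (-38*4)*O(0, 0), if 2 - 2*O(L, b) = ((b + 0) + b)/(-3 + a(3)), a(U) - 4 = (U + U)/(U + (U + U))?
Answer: -152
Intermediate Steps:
a(U) = 14/3 (a(U) = 4 + (U + U)/(U + (U + U)) = 4 + (2*U)/(U + 2*U) = 4 + (2*U)/((3*U)) = 4 + (2*U)*(1/(3*U)) = 4 + ⅔ = 14/3)
O(L, b) = 1 - 3*b/5 (O(L, b) = 1 - ((b + 0) + b)/(2*(-3 + 14/3)) = 1 - (b + b)/(2*5/3) = 1 - 2*b*3/(2*5) = 1 - 3*b/5)
(-38*4)*O(0, 0) = (-38*4)*(1 - ⅗*0) = -152*(1 + 0) = -152*1 = -152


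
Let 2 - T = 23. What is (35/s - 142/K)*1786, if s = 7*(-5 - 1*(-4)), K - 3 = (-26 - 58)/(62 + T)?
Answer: -10746362/39 ≈ -2.7555e+5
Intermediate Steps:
T = -21 (T = 2 - 1*23 = 2 - 23 = -21)
K = 39/41 (K = 3 + (-26 - 58)/(62 - 21) = 3 - 84/41 = 39/41 ≈ 0.95122)
s = -7 (s = 7*(-5 + 4) = 7*(-1) = -7)
(35/s - 142/K)*1786 = (35/(-7) - 142/39/41)*1786 = (35*(-1/7) - 142*41/39)*1786 = (-5 - 5822/39)*1786 = -6017/39*1786 = -10746362/39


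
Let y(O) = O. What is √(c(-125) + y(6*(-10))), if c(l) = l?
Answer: I*√185 ≈ 13.601*I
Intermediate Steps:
√(c(-125) + y(6*(-10))) = √(-125 + 6*(-10)) = √(-125 - 60) = √(-185) = I*√185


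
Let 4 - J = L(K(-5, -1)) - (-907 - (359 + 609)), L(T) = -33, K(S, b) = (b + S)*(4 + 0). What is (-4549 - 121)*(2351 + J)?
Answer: -2395710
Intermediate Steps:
K(S, b) = 4*S + 4*b (K(S, b) = (S + b)*4 = 4*S + 4*b)
J = -1838 (J = 4 - (-33 - (-907 - (359 + 609))) = 4 - (-33 - (-907 - 1*968)) = 4 - (-33 - (-907 - 968)) = 4 - (-33 - 1*(-1875)) = 4 - (-33 + 1875) = 4 - 1*1842 = 4 - 1842 = -1838)
(-4549 - 121)*(2351 + J) = (-4549 - 121)*(2351 - 1838) = -4670*513 = -2395710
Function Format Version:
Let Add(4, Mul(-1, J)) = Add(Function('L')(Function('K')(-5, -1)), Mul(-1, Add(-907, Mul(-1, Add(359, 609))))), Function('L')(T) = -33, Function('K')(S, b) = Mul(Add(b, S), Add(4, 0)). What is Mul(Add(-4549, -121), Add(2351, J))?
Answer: -2395710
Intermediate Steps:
Function('K')(S, b) = Add(Mul(4, S), Mul(4, b)) (Function('K')(S, b) = Mul(Add(S, b), 4) = Add(Mul(4, S), Mul(4, b)))
J = -1838 (J = Add(4, Mul(-1, Add(-33, Mul(-1, Add(-907, Mul(-1, Add(359, 609))))))) = Add(4, Mul(-1, Add(-33, Mul(-1, Add(-907, Mul(-1, 968)))))) = Add(4, Mul(-1, Add(-33, Mul(-1, Add(-907, -968))))) = Add(4, Mul(-1, Add(-33, Mul(-1, -1875)))) = Add(4, Mul(-1, Add(-33, 1875))) = Add(4, Mul(-1, 1842)) = Add(4, -1842) = -1838)
Mul(Add(-4549, -121), Add(2351, J)) = Mul(Add(-4549, -121), Add(2351, -1838)) = Mul(-4670, 513) = -2395710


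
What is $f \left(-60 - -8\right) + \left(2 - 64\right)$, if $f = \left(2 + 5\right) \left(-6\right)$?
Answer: $2122$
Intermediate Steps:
$f = -42$ ($f = 7 \left(-6\right) = -42$)
$f \left(-60 - -8\right) + \left(2 - 64\right) = - 42 \left(-60 - -8\right) + \left(2 - 64\right) = - 42 \left(-60 + 8\right) - 62 = \left(-42\right) \left(-52\right) - 62 = 2184 - 62 = 2122$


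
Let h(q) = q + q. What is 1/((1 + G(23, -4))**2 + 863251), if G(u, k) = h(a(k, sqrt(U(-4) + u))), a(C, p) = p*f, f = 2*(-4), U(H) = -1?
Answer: 217221/188739845732 + 2*sqrt(22)/47184961433 ≈ 1.1511e-6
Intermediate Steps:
f = -8
a(C, p) = -8*p (a(C, p) = p*(-8) = -8*p)
h(q) = 2*q
G(u, k) = -16*sqrt(-1 + u) (G(u, k) = 2*(-8*sqrt(-1 + u)) = -16*sqrt(-1 + u))
1/((1 + G(23, -4))**2 + 863251) = 1/((1 - 16*sqrt(-1 + 23))**2 + 863251) = 1/((1 - 16*sqrt(22))**2 + 863251) = 1/(863251 + (1 - 16*sqrt(22))**2)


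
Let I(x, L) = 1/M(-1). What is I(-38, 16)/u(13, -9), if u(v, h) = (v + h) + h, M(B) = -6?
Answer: 1/30 ≈ 0.033333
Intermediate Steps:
u(v, h) = v + 2*h (u(v, h) = (h + v) + h = v + 2*h)
I(x, L) = -⅙ (I(x, L) = 1/(-6) = -⅙)
I(-38, 16)/u(13, -9) = -⅙/(13 + 2*(-9)) = -⅙/(13 - 18) = -⅙/(-5) = -⅕*(-⅙) = 1/30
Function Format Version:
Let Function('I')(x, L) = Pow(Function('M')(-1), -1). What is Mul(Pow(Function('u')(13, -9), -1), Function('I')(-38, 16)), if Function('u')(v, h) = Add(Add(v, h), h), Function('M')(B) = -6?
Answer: Rational(1, 30) ≈ 0.033333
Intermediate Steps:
Function('u')(v, h) = Add(v, Mul(2, h)) (Function('u')(v, h) = Add(Add(h, v), h) = Add(v, Mul(2, h)))
Function('I')(x, L) = Rational(-1, 6) (Function('I')(x, L) = Pow(-6, -1) = Rational(-1, 6))
Mul(Pow(Function('u')(13, -9), -1), Function('I')(-38, 16)) = Mul(Pow(Add(13, Mul(2, -9)), -1), Rational(-1, 6)) = Mul(Pow(Add(13, -18), -1), Rational(-1, 6)) = Mul(Pow(-5, -1), Rational(-1, 6)) = Mul(Rational(-1, 5), Rational(-1, 6)) = Rational(1, 30)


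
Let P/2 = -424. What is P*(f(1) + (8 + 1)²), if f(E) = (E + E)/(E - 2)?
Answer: -66992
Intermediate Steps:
P = -848 (P = 2*(-424) = -848)
f(E) = 2*E/(-2 + E) (f(E) = (2*E)/(-2 + E) = 2*E/(-2 + E))
P*(f(1) + (8 + 1)²) = -848*(2*1/(-2 + 1) + (8 + 1)²) = -848*(2*1/(-1) + 9²) = -848*(2*1*(-1) + 81) = -848*(-2 + 81) = -848*79 = -66992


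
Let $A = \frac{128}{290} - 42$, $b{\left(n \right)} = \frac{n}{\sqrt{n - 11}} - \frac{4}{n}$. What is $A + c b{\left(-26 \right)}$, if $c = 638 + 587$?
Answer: $\frac{276912}{1885} + \frac{31850 i \sqrt{37}}{37} \approx 146.9 + 5236.1 i$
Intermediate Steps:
$b{\left(n \right)} = - \frac{4}{n} + \frac{n}{\sqrt{-11 + n}}$ ($b{\left(n \right)} = \frac{n}{\sqrt{-11 + n}} - \frac{4}{n} = - \frac{4}{n} + \frac{n}{\sqrt{-11 + n}}$)
$c = 1225$
$A = - \frac{6026}{145}$ ($A = 128 \cdot \frac{1}{290} - 42 = \frac{64}{145} - 42 = - \frac{6026}{145} \approx -41.559$)
$A + c b{\left(-26 \right)} = - \frac{6026}{145} + 1225 \left(- \frac{4}{-26} - \frac{26}{\sqrt{-11 - 26}}\right) = - \frac{6026}{145} + 1225 \left(\left(-4\right) \left(- \frac{1}{26}\right) - \frac{26}{i \sqrt{37}}\right) = - \frac{6026}{145} + 1225 \left(\frac{2}{13} - 26 \left(- \frac{i \sqrt{37}}{37}\right)\right) = - \frac{6026}{145} + 1225 \left(\frac{2}{13} + \frac{26 i \sqrt{37}}{37}\right) = - \frac{6026}{145} + \left(\frac{2450}{13} + \frac{31850 i \sqrt{37}}{37}\right) = \frac{276912}{1885} + \frac{31850 i \sqrt{37}}{37}$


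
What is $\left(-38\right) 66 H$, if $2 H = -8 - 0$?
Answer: $10032$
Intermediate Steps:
$H = -4$ ($H = \frac{-8 - 0}{2} = \frac{-8 + 0}{2} = \frac{1}{2} \left(-8\right) = -4$)
$\left(-38\right) 66 H = \left(-38\right) 66 \left(-4\right) = \left(-2508\right) \left(-4\right) = 10032$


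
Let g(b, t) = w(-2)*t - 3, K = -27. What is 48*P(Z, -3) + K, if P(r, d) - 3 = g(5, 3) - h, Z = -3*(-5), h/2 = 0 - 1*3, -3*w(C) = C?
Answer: 357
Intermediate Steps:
w(C) = -C/3
h = -6 (h = 2*(0 - 1*3) = 2*(0 - 3) = 2*(-3) = -6)
g(b, t) = -3 + 2*t/3 (g(b, t) = (-⅓*(-2))*t - 3 = 2*t/3 - 3 = -3 + 2*t/3)
Z = 15
P(r, d) = 8 (P(r, d) = 3 + ((-3 + (⅔)*3) - 1*(-6)) = 3 + ((-3 + 2) + 6) = 3 + (-1 + 6) = 3 + 5 = 8)
48*P(Z, -3) + K = 48*8 - 27 = 384 - 27 = 357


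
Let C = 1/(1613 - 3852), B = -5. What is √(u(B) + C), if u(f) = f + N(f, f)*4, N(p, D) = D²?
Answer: 68*√102994/2239 ≈ 9.7468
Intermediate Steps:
u(f) = f + 4*f² (u(f) = f + f²*4 = f + 4*f²)
C = -1/2239 (C = 1/(-2239) = -1/2239 ≈ -0.00044663)
√(u(B) + C) = √(-5*(1 + 4*(-5)) - 1/2239) = √(-5*(1 - 20) - 1/2239) = √(-5*(-19) - 1/2239) = √(95 - 1/2239) = √(212704/2239) = 68*√102994/2239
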